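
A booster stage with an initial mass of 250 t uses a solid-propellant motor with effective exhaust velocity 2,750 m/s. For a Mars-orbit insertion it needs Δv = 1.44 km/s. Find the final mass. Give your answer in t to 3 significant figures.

Using Δv = v_e ln(m₀/m_f): m₀/m_f = exp(Δv / v_e) = exp(1440 / 2750.0) = exp(0.5236) = 1.6882.
m_f = m₀ / 1.6882 = 250 / 1.6882 = 148.087 t.

final mass ≈ 148 t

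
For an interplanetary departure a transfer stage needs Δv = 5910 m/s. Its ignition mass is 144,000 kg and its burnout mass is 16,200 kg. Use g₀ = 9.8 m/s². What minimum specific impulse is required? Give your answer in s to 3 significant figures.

ln(m₀/m_f) = ln(144000/16200) = ln(8.889) = 2.1848.
v_e = Δv / ln(m₀/m_f) = 5910 / 2.1848 = 2705.1 m/s.
Isp = v_e / g₀ = 2705.1 / 9.8 = 276.0 s.

Isp ≈ 276 s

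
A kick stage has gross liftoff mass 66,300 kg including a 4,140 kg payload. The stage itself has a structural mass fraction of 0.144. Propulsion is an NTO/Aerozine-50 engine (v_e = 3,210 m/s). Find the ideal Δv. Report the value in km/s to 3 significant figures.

Stage wet mass = m₀ − payload = 66,300 − 4,140 = 62,160 kg.
Stage dry mass = ε × stage wet mass = 0.144 × 62,160 = 8,951.04 kg.
Burnout mass m_f = stage dry + payload = 8,951.04 + 4,140 = 13,091.04 kg.
By the Tsiolkovsky rocket equation, Δv = v_e · ln(66,300/13,091.04) = 3210.0 × ln(5.065) = 3210.0 × 1.6223 ≈ 5207 m/s.

Δv ≈ 5.21 km/s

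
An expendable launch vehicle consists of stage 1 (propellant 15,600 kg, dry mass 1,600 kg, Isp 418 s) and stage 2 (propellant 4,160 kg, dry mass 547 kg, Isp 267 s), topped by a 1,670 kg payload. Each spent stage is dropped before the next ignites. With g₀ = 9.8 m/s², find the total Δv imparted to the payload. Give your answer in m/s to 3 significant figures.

Ignition mass of stage 1 = 15,600+1,600 + 4,160+547 + 1,670 = 23,577 kg.
Stage 1: m₀ = 23,577 kg, m_f = 23,577 − 15,600 = 7,977 kg; Δv = 418×9.8×ln(2.956) = 4096.4×1.0837 ≈ 4439 m/s.
Stage 2: m₀ = 6,377 kg, m_f = 6,377 − 4,160 = 2,217 kg; Δv = 267×9.8×ln(2.876) = 2616.6×1.0565 ≈ 2765 m/s.
Total Δv = 4439 + 2765 = 7204 m/s.

Δv ≈ 7200 m/s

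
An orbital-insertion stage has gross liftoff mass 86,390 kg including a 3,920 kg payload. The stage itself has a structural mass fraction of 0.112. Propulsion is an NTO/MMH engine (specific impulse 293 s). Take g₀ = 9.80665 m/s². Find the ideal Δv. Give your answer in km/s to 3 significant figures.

Stage wet mass = m₀ − payload = 86,390 − 3,920 = 82,470 kg.
Stage dry mass = ε × stage wet mass = 0.112 × 82,470 = 9,236.64 kg.
Burnout mass m_f = stage dry + payload = 9,236.64 + 3,920 = 13,156.64 kg.
v_e = Isp · g₀ = 293 × 9.80665 = 2873.3 m/s.
Δv = v_e · ln(86,390/13,156.64) = 2873.3 × ln(6.566) = 2873.3 × 1.8819 ≈ 5407 m/s.

Δv ≈ 5.41 km/s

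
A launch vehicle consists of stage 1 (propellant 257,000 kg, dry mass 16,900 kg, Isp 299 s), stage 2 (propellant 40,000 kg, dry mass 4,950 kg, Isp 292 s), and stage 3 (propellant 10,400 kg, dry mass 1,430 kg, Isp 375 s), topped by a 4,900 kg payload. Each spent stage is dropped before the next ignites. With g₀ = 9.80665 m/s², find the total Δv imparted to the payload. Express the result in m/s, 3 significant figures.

Δv ≈ 10800 m/s

Ignition mass of stage 1 = 257,000+16,900 + 40,000+4,950 + 10,400+1,430 + 4,900 = 335,580 kg.
Stage 1: m₀ = 335,580 kg, m_f = 335,580 − 257,000 = 78,580 kg; Δv = 299×9.80665×ln(4.271) = 2932.2×1.4517 ≈ 4257 m/s.
Stage 2: m₀ = 61,680 kg, m_f = 61,680 − 40,000 = 21,680 kg; Δv = 292×9.80665×ln(2.845) = 2863.5×1.0456 ≈ 2994 m/s.
Stage 3: m₀ = 16,730 kg, m_f = 16,730 − 10,400 = 6,330 kg; Δv = 375×9.80665×ln(2.643) = 3677.5×0.9719 ≈ 3574 m/s.
Total Δv = 4257 + 2994 + 3574 = 10825 m/s.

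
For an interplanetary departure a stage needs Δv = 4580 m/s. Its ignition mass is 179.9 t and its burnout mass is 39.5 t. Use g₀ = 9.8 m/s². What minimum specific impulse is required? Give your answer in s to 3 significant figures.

ln(m₀/m_f) = ln(179900/39500) = ln(4.554) = 1.5161.
Using Δv = v_e ln(m₀/m_f): v_e = Δv / ln(m₀/m_f) = 4580 / 1.5161 = 3020.9 m/s.
Isp = v_e / g₀ = 3020.9 / 9.8 = 308.3 s.

Isp ≈ 308 s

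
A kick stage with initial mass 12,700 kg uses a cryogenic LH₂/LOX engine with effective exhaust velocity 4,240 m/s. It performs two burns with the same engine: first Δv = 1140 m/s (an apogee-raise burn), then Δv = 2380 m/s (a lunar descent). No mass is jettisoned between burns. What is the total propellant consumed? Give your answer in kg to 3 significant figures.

total propellant consumed ≈ 7160 kg

After the first burn: m = 12700 × exp(−1140/4240.0) = 12700 × 0.76424 = 9,705.85 kg.
After the second burn: m = 9,705.85 × exp(−2380/4240.0) = 9,705.85 × 0.57046 = 5,536.8 kg.
Total propellant = m₀ − m_final = 12700 − 5,536.8 = 7,163.2 kg.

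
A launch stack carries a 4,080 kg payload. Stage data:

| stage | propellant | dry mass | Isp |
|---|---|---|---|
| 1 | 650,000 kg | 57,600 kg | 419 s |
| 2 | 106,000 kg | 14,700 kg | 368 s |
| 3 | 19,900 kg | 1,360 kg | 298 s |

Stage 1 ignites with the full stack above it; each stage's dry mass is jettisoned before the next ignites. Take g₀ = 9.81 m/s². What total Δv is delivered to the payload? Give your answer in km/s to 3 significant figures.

Ignition mass of stage 1 = 650,000+57,600 + 106,000+14,700 + 19,900+1,360 + 4,080 = 853,640 kg.
Stage 1: m₀ = 853,640 kg, m_f = 853,640 − 650,000 = 203,640 kg; Δv = 419×9.81×ln(4.192) = 4110.4×1.4332 ≈ 5891 m/s.
Stage 2: m₀ = 146,040 kg, m_f = 146,040 − 106,000 = 40,040 kg; Δv = 368×9.81×ln(3.647) = 3610.1×1.2940 ≈ 4671 m/s.
Stage 3: m₀ = 25,340 kg, m_f = 25,340 − 19,900 = 5,440 kg; Δv = 298×9.81×ln(4.658) = 2923.4×1.5386 ≈ 4498 m/s.
Total Δv = 5891 + 4671 + 4498 = 15060 m/s.

Δv ≈ 15.1 km/s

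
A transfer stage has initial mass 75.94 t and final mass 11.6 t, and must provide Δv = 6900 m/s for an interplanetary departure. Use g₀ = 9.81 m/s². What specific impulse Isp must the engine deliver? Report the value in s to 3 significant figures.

Isp ≈ 374 s

ln(m₀/m_f) = ln(75940/11600) = ln(6.547) = 1.8789.
v_e = Δv / ln(m₀/m_f) = 6900 / 1.8789 = 3672.3 m/s.
Isp = v_e / g₀ = 3672.3 / 9.81 = 374.3 s.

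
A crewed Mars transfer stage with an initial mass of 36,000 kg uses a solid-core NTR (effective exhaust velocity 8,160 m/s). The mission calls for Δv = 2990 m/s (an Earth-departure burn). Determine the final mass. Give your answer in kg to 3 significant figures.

m₀/m_f = exp(Δv / v_e) = exp(2990 / 8160.0) = exp(0.3664) = 1.4426.
m_f = m₀ / 1.4426 = 36,000 / 1.4426 = 24,954.9 kg.

final mass ≈ 25000 kg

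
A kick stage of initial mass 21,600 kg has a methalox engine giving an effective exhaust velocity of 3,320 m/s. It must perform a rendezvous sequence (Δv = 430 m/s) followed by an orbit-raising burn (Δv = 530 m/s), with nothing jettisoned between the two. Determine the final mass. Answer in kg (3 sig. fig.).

After the first burn: m = 21600 × exp(−430/3320.0) = 21600 × 0.87852 = 18,976 kg.
After the second burn: m = 18,976 × exp(−530/3320.0) = 18,976 × 0.85245 = 16,176.1 kg.

final mass ≈ 16200 kg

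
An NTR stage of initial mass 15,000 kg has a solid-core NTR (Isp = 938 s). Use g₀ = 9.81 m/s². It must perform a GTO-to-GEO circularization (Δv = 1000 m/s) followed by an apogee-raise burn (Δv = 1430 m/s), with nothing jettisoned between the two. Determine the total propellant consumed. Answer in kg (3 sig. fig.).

v_e = Isp · g₀ = 938 × 9.81 = 9201.8 m/s.
After the first burn: m = 15000 × exp(−1000/9201.8) = 15000 × 0.89702 = 13,455.3 kg.
After the second burn: m = 13,455.3 × exp(−1430/9201.8) = 13,455.3 × 0.85607 = 11,518.7 kg.
Total propellant = m₀ − m_final = 15000 − 11,518.7 = 3,481.3 kg.

total propellant consumed ≈ 3480 kg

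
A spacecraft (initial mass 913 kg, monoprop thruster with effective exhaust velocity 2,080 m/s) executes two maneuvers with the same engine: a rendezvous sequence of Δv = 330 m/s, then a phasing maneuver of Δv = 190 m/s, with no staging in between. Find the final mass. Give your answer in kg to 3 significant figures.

After the first burn: m = 913 × exp(−330/2080.0) = 913 × 0.85329 = 779.054 kg.
After the second burn: m = 779.054 × exp(−190/2080.0) = 779.054 × 0.91270 = 711.043 kg.

final mass ≈ 711 kg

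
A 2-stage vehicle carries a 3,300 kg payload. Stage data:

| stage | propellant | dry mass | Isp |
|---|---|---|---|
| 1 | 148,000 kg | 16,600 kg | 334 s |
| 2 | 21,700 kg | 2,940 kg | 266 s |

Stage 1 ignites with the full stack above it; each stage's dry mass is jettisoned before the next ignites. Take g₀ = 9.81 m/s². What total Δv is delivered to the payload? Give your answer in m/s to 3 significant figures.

Ignition mass of stage 1 = 148,000+16,600 + 21,700+2,940 + 3,300 = 192,540 kg.
Stage 1: m₀ = 192,540 kg, m_f = 192,540 − 148,000 = 44,540 kg; Δv = 334×9.81×ln(4.323) = 3276.5×1.4639 ≈ 4797 m/s.
Stage 2: m₀ = 27,940 kg, m_f = 27,940 − 21,700 = 6,240 kg; Δv = 266×9.81×ln(4.478) = 2609.5×1.4991 ≈ 3912 m/s.
Total Δv = 4797 + 3912 = 8709 m/s.

Δv ≈ 8710 m/s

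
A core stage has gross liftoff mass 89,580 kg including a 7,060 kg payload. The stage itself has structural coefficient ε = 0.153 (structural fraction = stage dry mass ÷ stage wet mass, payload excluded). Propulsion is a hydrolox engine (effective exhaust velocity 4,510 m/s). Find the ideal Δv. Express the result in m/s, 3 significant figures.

Δv ≈ 6830 m/s

Stage wet mass = m₀ − payload = 89,580 − 7,060 = 82,520 kg.
Stage dry mass = ε × stage wet mass = 0.153 × 82,520 = 12,625.6 kg.
Burnout mass m_f = stage dry + payload = 12,625.6 + 7,060 = 19,685.6 kg.
Δv = v_e · ln(89,580/19,685.6) = 4510.0 × ln(4.551) = 4510.0 × 1.5152 ≈ 6834 m/s.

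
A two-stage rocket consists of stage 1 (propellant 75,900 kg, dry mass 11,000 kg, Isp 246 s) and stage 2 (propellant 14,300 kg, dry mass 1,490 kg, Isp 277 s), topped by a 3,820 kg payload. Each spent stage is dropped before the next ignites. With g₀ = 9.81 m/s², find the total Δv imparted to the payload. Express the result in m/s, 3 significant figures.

Δv ≈ 6560 m/s

Ignition mass of stage 1 = 75,900+11,000 + 14,300+1,490 + 3,820 = 106,510 kg.
Stage 1: m₀ = 106,510 kg, m_f = 106,510 − 75,900 = 30,610 kg; Δv = 246×9.81×ln(3.48) = 2413.3×1.2469 ≈ 3009 m/s.
Stage 2: m₀ = 19,610 kg, m_f = 19,610 − 14,300 = 5,310 kg; Δv = 277×9.81×ln(3.693) = 2717.4×1.3064 ≈ 3550 m/s.
Total Δv = 3009 + 3550 = 6559 m/s.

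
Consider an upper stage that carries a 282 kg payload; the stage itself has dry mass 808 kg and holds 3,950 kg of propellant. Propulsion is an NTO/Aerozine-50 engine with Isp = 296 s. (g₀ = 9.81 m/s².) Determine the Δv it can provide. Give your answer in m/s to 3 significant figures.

v_e = Isp · g₀ = 296 × 9.81 = 2903.8 m/s.
m₀ = payload + dry + propellant = 282 + 808 + 3,950 = 5,040 kg.
m_f = payload + dry = 282 + 808 = 1,090 kg.
Using Δv = v_e ln(m₀/m_f): Δv = v_e · ln(m₀/m_f) = 2903.8 × ln(4.624) = 2903.8 × 1.5312 ≈ 4446.3 m/s.

Δv ≈ 4450 m/s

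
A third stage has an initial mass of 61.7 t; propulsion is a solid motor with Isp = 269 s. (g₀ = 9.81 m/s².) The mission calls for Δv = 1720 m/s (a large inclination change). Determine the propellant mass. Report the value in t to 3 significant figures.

propellant mass ≈ 29.5 t

v_e = Isp · g₀ = 269 × 9.81 = 2638.9 m/s.
Using Δv = v_e ln(m₀/m_f): m₀/m_f = exp(Δv / v_e) = exp(1720 / 2638.9) = exp(0.6518) = 1.9190.
m_f = 61.7 / 1.9190 = 32.1522 t, so propellant = m₀ − m_f = 61.7 − 32.1522 = 29.5478 t.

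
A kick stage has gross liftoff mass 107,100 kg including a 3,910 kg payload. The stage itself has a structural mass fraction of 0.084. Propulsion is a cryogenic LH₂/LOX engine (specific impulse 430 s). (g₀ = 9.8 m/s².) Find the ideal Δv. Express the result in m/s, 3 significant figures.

Stage wet mass = m₀ − payload = 107,100 − 3,910 = 103,190 kg.
Stage dry mass = ε × stage wet mass = 0.084 × 103,190 = 8,667.96 kg.
Burnout mass m_f = stage dry + payload = 8,667.96 + 3,910 = 12,577.96 kg.
v_e = Isp · g₀ = 430 × 9.8 = 4214.0 m/s.
From the ideal rocket equation, Δv = v_e · ln(107,100/12,577.96) = 4214.0 × ln(8.515) = 4214.0 × 2.1418 ≈ 9026 m/s.

Δv ≈ 9030 m/s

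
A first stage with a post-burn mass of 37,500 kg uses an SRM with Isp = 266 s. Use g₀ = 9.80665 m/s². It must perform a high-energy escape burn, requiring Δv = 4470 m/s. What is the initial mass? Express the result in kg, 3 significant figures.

v_e = Isp · g₀ = 266 × 9.80665 = 2608.6 m/s.
Using Δv = v_e ln(m₀/m_f): m₀/m_f = exp(Δv / v_e) = exp(4470 / 2608.6) = exp(1.7136) = 5.5488.
m₀ = m_f × 5.5488 = 37,500 × 5.5488 = 208,080 kg.

initial mass ≈ 208000 kg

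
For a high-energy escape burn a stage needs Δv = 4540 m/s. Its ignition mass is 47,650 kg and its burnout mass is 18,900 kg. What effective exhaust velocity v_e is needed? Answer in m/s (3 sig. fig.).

v_e ≈ 4910 m/s

ln(m₀/m_f) = ln(47650/18900) = ln(2.521) = 0.9247.
Rocket equation: v_e = Δv / ln(m₀/m_f) = 4540 / 0.9247 = 4909.6 m/s.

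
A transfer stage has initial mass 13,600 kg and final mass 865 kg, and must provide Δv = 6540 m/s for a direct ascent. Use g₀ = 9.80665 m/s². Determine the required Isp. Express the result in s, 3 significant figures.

Isp ≈ 242 s

ln(m₀/m_f) = ln(13600/865) = ln(15.72) = 2.7551.
From the ideal rocket equation, v_e = Δv / ln(m₀/m_f) = 6540 / 2.7551 = 2373.8 m/s.
Isp = v_e / g₀ = 2373.8 / 9.80665 = 242.1 s.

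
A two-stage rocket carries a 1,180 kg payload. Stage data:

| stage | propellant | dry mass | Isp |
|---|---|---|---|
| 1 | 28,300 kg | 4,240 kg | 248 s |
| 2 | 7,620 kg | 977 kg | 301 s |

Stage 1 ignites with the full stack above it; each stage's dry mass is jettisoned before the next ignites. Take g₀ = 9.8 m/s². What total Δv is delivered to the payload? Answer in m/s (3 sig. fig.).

Δv ≈ 7140 m/s

Ignition mass of stage 1 = 28,300+4,240 + 7,620+977 + 1,180 = 42,317 kg.
Stage 1: m₀ = 42,317 kg, m_f = 42,317 − 28,300 = 14,017 kg; Δv = 248×9.8×ln(3.019) = 2430.4×1.1049 ≈ 2685 m/s.
Stage 2: m₀ = 9,777 kg, m_f = 9,777 − 7,620 = 2,157 kg; Δv = 301×9.8×ln(4.533) = 2949.8×1.5113 ≈ 4458 m/s.
Total Δv = 2685 + 4458 = 7143 m/s.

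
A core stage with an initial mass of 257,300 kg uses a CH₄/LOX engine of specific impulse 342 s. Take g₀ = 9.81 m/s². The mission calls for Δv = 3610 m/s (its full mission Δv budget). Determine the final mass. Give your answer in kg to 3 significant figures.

v_e = Isp · g₀ = 342 × 9.81 = 3355.0 m/s.
m₀/m_f = exp(Δv / v_e) = exp(3610 / 3355.0) = exp(1.0760) = 2.9329.
m_f = m₀ / 2.9329 = 257,300 / 2.9329 = 87,728.9 kg.

final mass ≈ 87700 kg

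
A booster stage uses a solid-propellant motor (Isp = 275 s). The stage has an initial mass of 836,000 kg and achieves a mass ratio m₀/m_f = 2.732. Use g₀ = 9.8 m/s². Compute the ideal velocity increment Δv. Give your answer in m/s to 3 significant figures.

v_e = Isp · g₀ = 275 × 9.8 = 2695.0 m/s.
Δv = v_e · ln(2.732) = 2695.0 × 1.0050 ≈ 2708.6 m/s.

Δv ≈ 2710 m/s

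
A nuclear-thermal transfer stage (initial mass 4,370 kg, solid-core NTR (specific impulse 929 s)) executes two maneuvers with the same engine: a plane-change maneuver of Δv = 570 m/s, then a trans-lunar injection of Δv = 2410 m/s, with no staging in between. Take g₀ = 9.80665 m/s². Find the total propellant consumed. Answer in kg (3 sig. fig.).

total propellant consumed ≈ 1220 kg

v_e = Isp · g₀ = 929 × 9.80665 = 9110.4 m/s.
After the first burn: m = 4370 × exp(−570/9110.4) = 4370 × 0.93935 = 4,104.96 kg.
After the second burn: m = 4,104.96 × exp(−2410/9110.4) = 4,104.96 × 0.76756 = 3,150.8 kg.
Total propellant = m₀ − m_final = 4370 − 3,150.8 = 1,219.2 kg.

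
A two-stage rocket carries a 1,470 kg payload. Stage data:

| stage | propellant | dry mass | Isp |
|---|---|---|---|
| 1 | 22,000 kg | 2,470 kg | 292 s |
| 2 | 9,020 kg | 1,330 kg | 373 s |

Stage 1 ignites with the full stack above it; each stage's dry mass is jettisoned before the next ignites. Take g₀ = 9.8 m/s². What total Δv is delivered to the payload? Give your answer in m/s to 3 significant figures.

Δv ≈ 7930 m/s

Ignition mass of stage 1 = 22,000+2,470 + 9,020+1,330 + 1,470 = 36,290 kg.
Stage 1: m₀ = 36,290 kg, m_f = 36,290 − 22,000 = 14,290 kg; Δv = 292×9.8×ln(2.54) = 2861.6×0.9320 ≈ 2667 m/s.
Stage 2: m₀ = 11,820 kg, m_f = 11,820 − 9,020 = 2,800 kg; Δv = 373×9.8×ln(4.221) = 3655.4×1.4402 ≈ 5264 m/s.
Total Δv = 2667 + 5264 = 7931 m/s.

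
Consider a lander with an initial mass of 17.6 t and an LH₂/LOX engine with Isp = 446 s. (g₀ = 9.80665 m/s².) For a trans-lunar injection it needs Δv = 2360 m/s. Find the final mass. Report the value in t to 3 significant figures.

v_e = Isp · g₀ = 446 × 9.80665 = 4373.8 m/s.
From the ideal rocket equation, m₀/m_f = exp(Δv / v_e) = exp(2360 / 4373.8) = exp(0.5396) = 1.7153.
m_f = m₀ / 1.7153 = 17.6 / 1.7153 = 10.2606 t.

final mass ≈ 10.3 t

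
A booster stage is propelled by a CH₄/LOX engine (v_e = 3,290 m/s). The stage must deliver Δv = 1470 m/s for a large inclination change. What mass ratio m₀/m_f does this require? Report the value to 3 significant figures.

m₀/m_f = exp(Δv / v_e) = exp(1470 / 3290.0) = exp(0.4468) = 1.5633.

mass ratio ≈ 1.56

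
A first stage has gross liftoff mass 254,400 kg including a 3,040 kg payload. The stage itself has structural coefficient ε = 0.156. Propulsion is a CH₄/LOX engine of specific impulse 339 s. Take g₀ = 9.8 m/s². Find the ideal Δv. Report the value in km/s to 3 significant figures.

Δv ≈ 5.96 km/s

Stage wet mass = m₀ − payload = 254,400 − 3,040 = 251,360 kg.
Stage dry mass = ε × stage wet mass = 0.156 × 251,360 = 39,212.2 kg.
Burnout mass m_f = stage dry + payload = 39,212.2 + 3,040 = 42,252.2 kg.
v_e = Isp · g₀ = 339 × 9.8 = 3322.2 m/s.
Δv = v_e · ln(254,400/42,252.2) = 3322.2 × ln(6.021) = 3322.2 × 1.7953 ≈ 5964 m/s.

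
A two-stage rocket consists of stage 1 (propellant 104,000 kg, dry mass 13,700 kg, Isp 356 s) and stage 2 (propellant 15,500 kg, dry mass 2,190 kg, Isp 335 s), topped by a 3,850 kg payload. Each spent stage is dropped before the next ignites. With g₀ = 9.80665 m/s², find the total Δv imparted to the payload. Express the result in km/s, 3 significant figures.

Ignition mass of stage 1 = 104,000+13,700 + 15,500+2,190 + 3,850 = 139,240 kg.
Stage 1: m₀ = 139,240 kg, m_f = 139,240 − 104,000 = 35,240 kg; Δv = 356×9.80665×ln(3.951) = 3491.2×1.3740 ≈ 4797 m/s.
Stage 2: m₀ = 21,540 kg, m_f = 21,540 − 15,500 = 6,040 kg; Δv = 335×9.80665×ln(3.566) = 3285.2×1.2715 ≈ 4177 m/s.
Total Δv = 4797 + 4177 = 8974 m/s.

Δv ≈ 8.97 km/s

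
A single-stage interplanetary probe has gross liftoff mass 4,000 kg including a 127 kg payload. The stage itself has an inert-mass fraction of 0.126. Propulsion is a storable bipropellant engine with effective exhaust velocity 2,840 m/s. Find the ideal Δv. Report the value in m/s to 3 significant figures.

Δv ≈ 5320 m/s

Stage wet mass = m₀ − payload = 4,000 − 127 = 3,873 kg.
Stage dry mass = ε × stage wet mass = 0.126 × 3,873 = 487.998 kg.
Burnout mass m_f = stage dry + payload = 487.998 + 127 = 614.998 kg.
Using Δv = v_e ln(m₀/m_f): Δv = v_e · ln(4,000/614.998) = 2840.0 × ln(6.504) = 2840.0 × 1.8724 ≈ 5318 m/s.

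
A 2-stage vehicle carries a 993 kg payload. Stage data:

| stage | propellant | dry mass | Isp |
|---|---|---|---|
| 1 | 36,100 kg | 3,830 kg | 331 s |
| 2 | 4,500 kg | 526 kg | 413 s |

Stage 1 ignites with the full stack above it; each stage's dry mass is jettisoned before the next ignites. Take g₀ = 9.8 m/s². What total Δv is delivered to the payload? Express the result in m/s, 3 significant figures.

Δv ≈ 10600 m/s

Ignition mass of stage 1 = 36,100+3,830 + 4,500+526 + 993 = 45,949 kg.
Stage 1: m₀ = 45,949 kg, m_f = 45,949 − 36,100 = 9,849 kg; Δv = 331×9.8×ln(4.665) = 3243.8×1.5402 ≈ 4996 m/s.
Stage 2: m₀ = 6,019 kg, m_f = 6,019 − 4,500 = 1,519 kg; Δv = 413×9.8×ln(3.962) = 4047.4×1.3769 ≈ 5573 m/s.
Total Δv = 4996 + 5573 = 10569 m/s.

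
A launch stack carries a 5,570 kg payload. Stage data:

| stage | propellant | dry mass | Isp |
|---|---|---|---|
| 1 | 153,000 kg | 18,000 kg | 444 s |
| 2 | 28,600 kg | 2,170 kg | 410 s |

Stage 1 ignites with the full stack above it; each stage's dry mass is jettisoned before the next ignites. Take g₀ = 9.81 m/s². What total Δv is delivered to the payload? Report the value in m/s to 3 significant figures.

Ignition mass of stage 1 = 153,000+18,000 + 28,600+2,170 + 5,570 = 207,340 kg.
Stage 1: m₀ = 207,340 kg, m_f = 207,340 − 153,000 = 54,340 kg; Δv = 444×9.81×ln(3.816) = 4355.6×1.3391 ≈ 5833 m/s.
Stage 2: m₀ = 36,340 kg, m_f = 36,340 − 28,600 = 7,740 kg; Δv = 410×9.81×ln(4.695) = 4022.1×1.5465 ≈ 6220 m/s.
Total Δv = 5833 + 6220 = 12053 m/s.

Δv ≈ 12100 m/s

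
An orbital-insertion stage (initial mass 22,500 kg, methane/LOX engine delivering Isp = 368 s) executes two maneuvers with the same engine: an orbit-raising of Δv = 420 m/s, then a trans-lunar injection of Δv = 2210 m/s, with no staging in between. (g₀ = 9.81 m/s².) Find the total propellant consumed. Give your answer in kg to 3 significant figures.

v_e = Isp · g₀ = 368 × 9.81 = 3610.1 m/s.
After the first burn: m = 22500 × exp(−420/3610.1) = 22500 × 0.89017 = 20,028.8 kg.
After the second burn: m = 20,028.8 × exp(−2210/3610.1) = 20,028.8 × 0.54217 = 10,859 kg.
Total propellant = m₀ − m_final = 22500 − 10,859 = 11,641 kg.

total propellant consumed ≈ 11600 kg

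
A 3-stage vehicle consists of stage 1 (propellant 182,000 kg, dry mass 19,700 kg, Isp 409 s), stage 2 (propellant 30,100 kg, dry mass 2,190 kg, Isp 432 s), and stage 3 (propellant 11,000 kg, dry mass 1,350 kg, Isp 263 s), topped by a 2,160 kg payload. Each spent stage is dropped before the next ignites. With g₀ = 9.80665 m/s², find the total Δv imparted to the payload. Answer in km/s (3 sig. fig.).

Ignition mass of stage 1 = 182,000+19,700 + 30,100+2,190 + 11,000+1,350 + 2,160 = 248,500 kg.
Stage 1: m₀ = 248,500 kg, m_f = 248,500 − 182,000 = 66,500 kg; Δv = 409×9.80665×ln(3.737) = 4010.9×1.3182 ≈ 5287 m/s.
Stage 2: m₀ = 46,800 kg, m_f = 46,800 − 30,100 = 16,700 kg; Δv = 432×9.80665×ln(2.802) = 4236.5×1.0305 ≈ 4366 m/s.
Stage 3: m₀ = 14,510 kg, m_f = 14,510 − 11,000 = 3,510 kg; Δv = 263×9.80665×ln(4.134) = 2579.1×1.4192 ≈ 3660 m/s.
Total Δv = 5287 + 4366 + 3660 = 13313 m/s.

Δv ≈ 13.3 km/s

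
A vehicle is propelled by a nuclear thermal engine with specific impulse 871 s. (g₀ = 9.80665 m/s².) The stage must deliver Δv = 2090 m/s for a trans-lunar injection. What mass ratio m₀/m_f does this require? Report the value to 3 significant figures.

mass ratio ≈ 1.28

v_e = Isp · g₀ = 871 × 9.80665 = 8541.6 m/s.
m₀/m_f = exp(Δv / v_e) = exp(2090 / 8541.6) = exp(0.2447) = 1.2772.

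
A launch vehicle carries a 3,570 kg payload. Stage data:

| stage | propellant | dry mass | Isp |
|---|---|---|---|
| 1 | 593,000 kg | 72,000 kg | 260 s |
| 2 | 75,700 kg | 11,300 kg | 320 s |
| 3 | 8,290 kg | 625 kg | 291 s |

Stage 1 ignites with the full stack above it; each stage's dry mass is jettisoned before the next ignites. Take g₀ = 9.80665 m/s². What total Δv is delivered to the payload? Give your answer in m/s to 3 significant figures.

Ignition mass of stage 1 = 593,000+72,000 + 75,700+11,300 + 8,290+625 + 3,570 = 764,485 kg.
Stage 1: m₀ = 764,485 kg, m_f = 764,485 − 593,000 = 171,485 kg; Δv = 260×9.80665×ln(4.458) = 2549.7×1.4947 ≈ 3811 m/s.
Stage 2: m₀ = 99,485 kg, m_f = 99,485 − 75,700 = 23,785 kg; Δv = 320×9.80665×ln(4.183) = 3138.1×1.4310 ≈ 4491 m/s.
Stage 3: m₀ = 12,485 kg, m_f = 12,485 − 8,290 = 4,195 kg; Δv = 291×9.80665×ln(2.976) = 2853.7×1.0906 ≈ 3112 m/s.
Total Δv = 3811 + 4491 + 3112 = 11414 m/s.

Δv ≈ 11400 m/s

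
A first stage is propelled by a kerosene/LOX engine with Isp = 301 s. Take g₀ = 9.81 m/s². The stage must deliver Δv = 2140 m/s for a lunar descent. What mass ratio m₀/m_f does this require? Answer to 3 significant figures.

mass ratio ≈ 2.06

v_e = Isp · g₀ = 301 × 9.81 = 2952.8 m/s.
m₀/m_f = exp(Δv / v_e) = exp(2140 / 2952.8) = exp(0.7247) = 2.0642.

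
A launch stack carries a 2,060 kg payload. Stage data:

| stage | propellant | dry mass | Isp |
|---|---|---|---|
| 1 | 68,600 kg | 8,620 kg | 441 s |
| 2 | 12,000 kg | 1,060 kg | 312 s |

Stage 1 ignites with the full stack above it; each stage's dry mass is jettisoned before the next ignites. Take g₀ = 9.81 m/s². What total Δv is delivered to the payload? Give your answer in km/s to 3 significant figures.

Ignition mass of stage 1 = 68,600+8,620 + 12,000+1,060 + 2,060 = 92,340 kg.
Stage 1: m₀ = 92,340 kg, m_f = 92,340 − 68,600 = 23,740 kg; Δv = 441×9.81×ln(3.89) = 4326.2×1.3583 ≈ 5876 m/s.
Stage 2: m₀ = 15,120 kg, m_f = 15,120 − 12,000 = 3,120 kg; Δv = 312×9.81×ln(4.846) = 3060.7×1.5782 ≈ 4830 m/s.
Total Δv = 5876 + 4830 = 10706 m/s.

Δv ≈ 10.7 km/s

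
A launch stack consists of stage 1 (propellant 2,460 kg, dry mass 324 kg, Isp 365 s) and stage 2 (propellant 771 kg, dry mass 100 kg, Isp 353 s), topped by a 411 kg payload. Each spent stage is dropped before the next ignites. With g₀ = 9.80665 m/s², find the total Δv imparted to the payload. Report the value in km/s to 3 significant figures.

Δv ≈ 6.51 km/s

Ignition mass of stage 1 = 2,460+324 + 771+100 + 411 = 4,066 kg.
Stage 1: m₀ = 4,066 kg, m_f = 4,066 − 2,460 = 1,606 kg; Δv = 365×9.80665×ln(2.532) = 3579.4×0.9289 ≈ 3325 m/s.
Stage 2: m₀ = 1,282 kg, m_f = 1,282 − 771 = 511 kg; Δv = 353×9.80665×ln(2.509) = 3461.7×0.9198 ≈ 3184 m/s.
Total Δv = 3325 + 3184 = 6509 m/s.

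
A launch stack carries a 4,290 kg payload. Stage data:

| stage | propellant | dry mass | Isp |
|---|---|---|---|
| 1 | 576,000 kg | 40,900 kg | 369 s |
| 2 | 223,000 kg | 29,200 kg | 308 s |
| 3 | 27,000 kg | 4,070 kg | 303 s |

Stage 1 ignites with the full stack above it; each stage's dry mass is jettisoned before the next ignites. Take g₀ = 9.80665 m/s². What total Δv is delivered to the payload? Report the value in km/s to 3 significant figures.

Ignition mass of stage 1 = 576,000+40,900 + 223,000+29,200 + 27,000+4,070 + 4,290 = 904,460 kg.
Stage 1: m₀ = 904,460 kg, m_f = 904,460 − 576,000 = 328,460 kg; Δv = 369×9.80665×ln(2.754) = 3618.7×1.0129 ≈ 3665 m/s.
Stage 2: m₀ = 287,560 kg, m_f = 287,560 − 223,000 = 64,560 kg; Δv = 308×9.80665×ln(4.454) = 3020.4×1.4938 ≈ 4512 m/s.
Stage 3: m₀ = 35,360 kg, m_f = 35,360 − 27,000 = 8,360 kg; Δv = 303×9.80665×ln(4.23) = 2971.4×1.4421 ≈ 4285 m/s.
Total Δv = 3665 + 4512 + 4285 = 12462 m/s.

Δv ≈ 12.5 km/s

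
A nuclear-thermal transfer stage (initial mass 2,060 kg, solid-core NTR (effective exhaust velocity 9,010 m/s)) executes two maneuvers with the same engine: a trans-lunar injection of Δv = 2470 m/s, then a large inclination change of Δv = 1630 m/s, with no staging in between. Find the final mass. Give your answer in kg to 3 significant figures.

After the first burn: m = 2060 × exp(−2470/9010.0) = 2060 × 0.76023 = 1,566.07 kg.
After the second burn: m = 1,566.07 × exp(−1630/9010.0) = 1,566.07 × 0.83451 = 1,306.9 kg.

final mass ≈ 1310 kg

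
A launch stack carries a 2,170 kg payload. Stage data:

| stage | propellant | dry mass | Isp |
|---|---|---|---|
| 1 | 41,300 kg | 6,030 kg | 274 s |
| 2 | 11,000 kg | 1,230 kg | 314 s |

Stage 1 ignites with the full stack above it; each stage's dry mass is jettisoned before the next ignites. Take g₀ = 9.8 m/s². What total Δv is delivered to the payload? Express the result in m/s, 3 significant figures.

Ignition mass of stage 1 = 41,300+6,030 + 11,000+1,230 + 2,170 = 61,730 kg.
Stage 1: m₀ = 61,730 kg, m_f = 61,730 − 41,300 = 20,430 kg; Δv = 274×9.8×ln(3.022) = 2685.2×1.1058 ≈ 2969 m/s.
Stage 2: m₀ = 14,400 kg, m_f = 14,400 − 11,000 = 3,400 kg; Δv = 314×9.8×ln(4.235) = 3077.2×1.4435 ≈ 4442 m/s.
Total Δv = 2969 + 4442 = 7411 m/s.

Δv ≈ 7410 m/s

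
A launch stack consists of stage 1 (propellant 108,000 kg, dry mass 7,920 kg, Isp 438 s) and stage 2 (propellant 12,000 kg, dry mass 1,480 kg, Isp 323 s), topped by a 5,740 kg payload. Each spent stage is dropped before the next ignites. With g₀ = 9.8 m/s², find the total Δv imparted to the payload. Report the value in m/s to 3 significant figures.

Δv ≈ 9990 m/s

Ignition mass of stage 1 = 108,000+7,920 + 12,000+1,480 + 5,740 = 135,140 kg.
Stage 1: m₀ = 135,140 kg, m_f = 135,140 − 108,000 = 27,140 kg; Δv = 438×9.8×ln(4.979) = 4292.4×1.6053 ≈ 6891 m/s.
Stage 2: m₀ = 19,220 kg, m_f = 19,220 − 12,000 = 7,220 kg; Δv = 323×9.8×ln(2.662) = 3165.4×0.9791 ≈ 3099 m/s.
Total Δv = 6891 + 3099 = 9990 m/s.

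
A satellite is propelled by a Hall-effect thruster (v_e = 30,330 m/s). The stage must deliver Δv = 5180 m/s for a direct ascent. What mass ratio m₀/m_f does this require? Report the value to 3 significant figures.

By the Tsiolkovsky rocket equation, m₀/m_f = exp(Δv / v_e) = exp(5180 / 30330.0) = exp(0.1708) = 1.1862.

mass ratio ≈ 1.19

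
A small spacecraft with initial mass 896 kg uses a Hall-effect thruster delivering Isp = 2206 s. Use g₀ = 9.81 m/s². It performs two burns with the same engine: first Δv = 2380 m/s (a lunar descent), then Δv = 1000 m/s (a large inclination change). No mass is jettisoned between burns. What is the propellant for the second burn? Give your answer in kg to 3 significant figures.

propellant for the second burn ≈ 36.2 kg

v_e = Isp · g₀ = 2206 × 9.81 = 21640.9 m/s.
After the first burn: m = 896 × exp(−2380/21640.9) = 896 × 0.89585 = 802.682 kg.
After the second burn: m = 802.682 × exp(−1000/21640.9) = 802.682 × 0.95484 = 766.433 kg.
Second-burn propellant = 802.682 − 766.433 = 36.249 kg.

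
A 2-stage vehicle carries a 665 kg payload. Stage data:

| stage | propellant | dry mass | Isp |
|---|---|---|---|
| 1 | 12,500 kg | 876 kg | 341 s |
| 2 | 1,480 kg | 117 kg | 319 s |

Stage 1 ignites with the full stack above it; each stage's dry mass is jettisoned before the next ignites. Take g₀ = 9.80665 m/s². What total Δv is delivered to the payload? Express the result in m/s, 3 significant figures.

Ignition mass of stage 1 = 12,500+876 + 1,480+117 + 665 = 15,638 kg.
Stage 1: m₀ = 15,638 kg, m_f = 15,638 − 12,500 = 3,138 kg; Δv = 341×9.80665×ln(4.983) = 3344.1×1.6061 ≈ 5371 m/s.
Stage 2: m₀ = 2,262 kg, m_f = 2,262 − 1,480 = 782 kg; Δv = 319×9.80665×ln(2.893) = 3128.3×1.0621 ≈ 3323 m/s.
Total Δv = 5371 + 3323 = 8694 m/s.

Δv ≈ 8690 m/s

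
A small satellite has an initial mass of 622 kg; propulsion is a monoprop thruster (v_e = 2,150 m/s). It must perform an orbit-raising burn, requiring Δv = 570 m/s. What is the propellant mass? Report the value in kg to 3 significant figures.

From the ideal rocket equation, m₀/m_f = exp(Δv / v_e) = exp(570 / 2150.0) = exp(0.2651) = 1.3036.
m_f = 622 / 1.3036 = 477.14 kg, so propellant = m₀ − m_f = 622 − 477.14 = 144.86 kg.

propellant mass ≈ 145 kg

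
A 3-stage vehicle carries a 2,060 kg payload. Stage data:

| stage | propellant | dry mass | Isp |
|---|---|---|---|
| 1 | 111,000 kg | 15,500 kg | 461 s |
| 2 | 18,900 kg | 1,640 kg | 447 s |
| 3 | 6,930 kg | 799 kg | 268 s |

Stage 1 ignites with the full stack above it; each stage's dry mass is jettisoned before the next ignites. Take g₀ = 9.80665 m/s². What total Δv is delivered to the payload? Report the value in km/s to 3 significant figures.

Δv ≈ 13.1 km/s

Ignition mass of stage 1 = 111,000+15,500 + 18,900+1,640 + 6,930+799 + 2,060 = 156,829 kg.
Stage 1: m₀ = 156,829 kg, m_f = 156,829 − 111,000 = 45,829 kg; Δv = 461×9.80665×ln(3.422) = 4520.9×1.2302 ≈ 5562 m/s.
Stage 2: m₀ = 30,329 kg, m_f = 30,329 − 18,900 = 11,429 kg; Δv = 447×9.80665×ln(2.654) = 4383.6×0.9760 ≈ 4278 m/s.
Stage 3: m₀ = 9,789 kg, m_f = 9,789 − 6,930 = 2,859 kg; Δv = 268×9.80665×ln(3.424) = 2628.2×1.2308 ≈ 3235 m/s.
Total Δv = 5562 + 4278 + 3235 = 13075 m/s.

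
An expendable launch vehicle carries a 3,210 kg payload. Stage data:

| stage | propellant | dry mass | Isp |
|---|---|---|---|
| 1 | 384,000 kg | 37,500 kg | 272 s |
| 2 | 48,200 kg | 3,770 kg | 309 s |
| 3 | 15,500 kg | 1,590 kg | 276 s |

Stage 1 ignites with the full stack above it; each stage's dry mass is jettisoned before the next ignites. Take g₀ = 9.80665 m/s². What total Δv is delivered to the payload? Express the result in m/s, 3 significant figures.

Δv ≈ 11200 m/s

Ignition mass of stage 1 = 384,000+37,500 + 48,200+3,770 + 15,500+1,590 + 3,210 = 493,770 kg.
Stage 1: m₀ = 493,770 kg, m_f = 493,770 − 384,000 = 109,770 kg; Δv = 272×9.80665×ln(4.498) = 2667.4×1.5037 ≈ 4011 m/s.
Stage 2: m₀ = 72,270 kg, m_f = 72,270 − 48,200 = 24,070 kg; Δv = 309×9.80665×ln(3.002) = 3030.3×1.0994 ≈ 3332 m/s.
Stage 3: m₀ = 20,300 kg, m_f = 20,300 − 15,500 = 4,800 kg; Δv = 276×9.80665×ln(4.229) = 2706.6×1.4420 ≈ 3903 m/s.
Total Δv = 4011 + 3332 + 3903 = 11246 m/s.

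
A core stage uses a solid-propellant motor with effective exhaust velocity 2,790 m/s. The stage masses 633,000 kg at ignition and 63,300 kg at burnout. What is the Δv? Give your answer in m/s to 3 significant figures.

Δv ≈ 6420 m/s

Rocket equation: Δv = v_e · ln(m₀/m_f) = 2790.0 × ln(10) = 2790.0 × 2.3026 ≈ 6424.2 m/s.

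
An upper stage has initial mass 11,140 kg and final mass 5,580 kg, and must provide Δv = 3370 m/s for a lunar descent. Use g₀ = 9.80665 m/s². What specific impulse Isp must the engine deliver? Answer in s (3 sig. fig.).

ln(m₀/m_f) = ln(11140/5580) = ln(1.996) = 0.6914.
Rocket equation: v_e = Δv / ln(m₀/m_f) = 3370 / 0.6914 = 4874.5 m/s.
Isp = v_e / g₀ = 4874.5 / 9.80665 = 497.1 s.

Isp ≈ 497 s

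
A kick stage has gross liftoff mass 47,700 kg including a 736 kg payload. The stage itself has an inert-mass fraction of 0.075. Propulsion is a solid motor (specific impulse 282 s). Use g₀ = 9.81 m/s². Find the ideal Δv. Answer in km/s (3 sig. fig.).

Stage wet mass = m₀ − payload = 47,700 − 736 = 46,964 kg.
Stage dry mass = ε × stage wet mass = 0.075 × 46,964 = 3,522.3 kg.
Burnout mass m_f = stage dry + payload = 3,522.3 + 736 = 4,258.3 kg.
v_e = Isp · g₀ = 282 × 9.81 = 2766.4 m/s.
Rocket equation: Δv = v_e · ln(47,700/4,258.3) = 2766.4 × ln(11.2) = 2766.4 × 2.4161 ≈ 6684 m/s.

Δv ≈ 6.68 km/s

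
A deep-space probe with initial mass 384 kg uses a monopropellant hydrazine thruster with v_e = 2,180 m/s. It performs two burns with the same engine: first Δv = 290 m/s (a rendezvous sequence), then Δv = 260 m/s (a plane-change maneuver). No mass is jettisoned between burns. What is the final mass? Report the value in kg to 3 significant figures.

After the first burn: m = 384 × exp(−290/2180.0) = 384 × 0.87544 = 336.169 kg.
After the second burn: m = 336.169 × exp(−260/2180.0) = 336.169 × 0.88757 = 298.374 kg.

final mass ≈ 298 kg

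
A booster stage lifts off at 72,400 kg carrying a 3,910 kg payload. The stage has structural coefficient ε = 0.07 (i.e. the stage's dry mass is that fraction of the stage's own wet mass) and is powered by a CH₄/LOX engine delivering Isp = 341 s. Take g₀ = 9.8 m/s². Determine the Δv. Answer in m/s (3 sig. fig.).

Stage wet mass = m₀ − payload = 72,400 − 3,910 = 68,490 kg.
Stage dry mass = ε × stage wet mass = 0.07 × 68,490 = 4,794.3 kg.
Burnout mass m_f = stage dry + payload = 4,794.3 + 3,910 = 8,704.3 kg.
v_e = Isp · g₀ = 341 × 9.8 = 3341.8 m/s.
By the Tsiolkovsky rocket equation, Δv = v_e · ln(72,400/8,704.3) = 3341.8 × ln(8.318) = 3341.8 × 2.1184 ≈ 7079 m/s.

Δv ≈ 7080 m/s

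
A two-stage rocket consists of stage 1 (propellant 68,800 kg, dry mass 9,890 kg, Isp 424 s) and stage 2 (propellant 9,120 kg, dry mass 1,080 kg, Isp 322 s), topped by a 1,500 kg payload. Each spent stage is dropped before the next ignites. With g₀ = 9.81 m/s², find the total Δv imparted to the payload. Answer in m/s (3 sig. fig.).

Ignition mass of stage 1 = 68,800+9,890 + 9,120+1,080 + 1,500 = 90,390 kg.
Stage 1: m₀ = 90,390 kg, m_f = 90,390 − 68,800 = 21,590 kg; Δv = 424×9.81×ln(4.187) = 4159.4×1.4319 ≈ 5956 m/s.
Stage 2: m₀ = 11,700 kg, m_f = 11,700 − 9,120 = 2,580 kg; Δv = 322×9.81×ln(4.535) = 3158.8×1.5118 ≈ 4776 m/s.
Total Δv = 5956 + 4776 = 10732 m/s.

Δv ≈ 10700 m/s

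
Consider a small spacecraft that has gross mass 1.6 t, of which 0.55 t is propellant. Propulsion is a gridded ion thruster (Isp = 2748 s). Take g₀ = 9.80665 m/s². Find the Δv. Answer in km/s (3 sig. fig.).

Δv ≈ 11.4 km/s

v_e = Isp · g₀ = 2748 × 9.80665 = 26948.7 m/s.
m_f = m₀ − m_prop = 1.6 − 0.55 = 1.05 t.
Δv = v_e · ln(m₀/m_f) = 26948.7 × ln(1.524) = 26948.7 × 0.4212 ≈ 11351.1 m/s.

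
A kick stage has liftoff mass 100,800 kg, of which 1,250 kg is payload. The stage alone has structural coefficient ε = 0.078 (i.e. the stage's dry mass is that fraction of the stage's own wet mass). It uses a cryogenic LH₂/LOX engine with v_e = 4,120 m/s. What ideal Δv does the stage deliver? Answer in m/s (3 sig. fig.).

Δv ≈ 9950 m/s

Stage wet mass = m₀ − payload = 100,800 − 1,250 = 99,550 kg.
Stage dry mass = ε × stage wet mass = 0.078 × 99,550 = 7,764.9 kg.
Burnout mass m_f = stage dry + payload = 7,764.9 + 1,250 = 9,014.9 kg.
From the ideal rocket equation, Δv = v_e · ln(100,800/9,014.9) = 4120.0 × ln(11.18) = 4120.0 × 2.4143 ≈ 9947 m/s.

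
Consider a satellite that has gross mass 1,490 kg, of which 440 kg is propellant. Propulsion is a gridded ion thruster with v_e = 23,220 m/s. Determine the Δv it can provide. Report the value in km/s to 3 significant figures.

Δv ≈ 8.13 km/s

m_f = m₀ − m_prop = 1,490 − 440 = 1,050 kg.
Using Δv = v_e ln(m₀/m_f): Δv = v_e · ln(m₀/m_f) = 23220.0 × ln(1.419) = 23220.0 × 0.3500 ≈ 8126.7 m/s.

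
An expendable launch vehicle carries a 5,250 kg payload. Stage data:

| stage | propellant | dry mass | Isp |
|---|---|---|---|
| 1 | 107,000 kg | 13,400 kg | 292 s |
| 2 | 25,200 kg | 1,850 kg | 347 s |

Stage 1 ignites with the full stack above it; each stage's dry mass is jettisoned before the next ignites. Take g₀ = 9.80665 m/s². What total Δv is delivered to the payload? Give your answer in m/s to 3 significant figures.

Ignition mass of stage 1 = 107,000+13,400 + 25,200+1,850 + 5,250 = 152,700 kg.
Stage 1: m₀ = 152,700 kg, m_f = 152,700 − 107,000 = 45,700 kg; Δv = 292×9.80665×ln(3.341) = 2863.5×1.2064 ≈ 3455 m/s.
Stage 2: m₀ = 32,300 kg, m_f = 32,300 − 25,200 = 7,100 kg; Δv = 347×9.80665×ln(4.549) = 3402.9×1.5150 ≈ 5155 m/s.
Total Δv = 3455 + 5155 = 8610 m/s.

Δv ≈ 8610 m/s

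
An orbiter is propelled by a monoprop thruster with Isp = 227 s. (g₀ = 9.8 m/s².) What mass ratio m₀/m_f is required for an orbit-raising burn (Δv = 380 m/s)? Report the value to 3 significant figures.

mass ratio ≈ 1.19

v_e = Isp · g₀ = 227 × 9.8 = 2224.6 m/s.
Using Δv = v_e ln(m₀/m_f): m₀/m_f = exp(Δv / v_e) = exp(380 / 2224.6) = exp(0.1708) = 1.1863.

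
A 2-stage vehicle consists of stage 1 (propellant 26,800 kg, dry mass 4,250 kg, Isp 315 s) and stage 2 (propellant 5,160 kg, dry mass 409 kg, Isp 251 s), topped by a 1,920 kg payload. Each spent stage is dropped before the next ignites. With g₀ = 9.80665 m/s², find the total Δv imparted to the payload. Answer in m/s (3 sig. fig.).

Δv ≈ 6550 m/s

Ignition mass of stage 1 = 26,800+4,250 + 5,160+409 + 1,920 = 38,539 kg.
Stage 1: m₀ = 38,539 kg, m_f = 38,539 − 26,800 = 11,739 kg; Δv = 315×9.80665×ln(3.283) = 3089.1×1.1888 ≈ 3672 m/s.
Stage 2: m₀ = 7,489 kg, m_f = 7,489 − 5,160 = 2,329 kg; Δv = 251×9.80665×ln(3.216) = 2461.5×1.1680 ≈ 2875 m/s.
Total Δv = 3672 + 2875 = 6547 m/s.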